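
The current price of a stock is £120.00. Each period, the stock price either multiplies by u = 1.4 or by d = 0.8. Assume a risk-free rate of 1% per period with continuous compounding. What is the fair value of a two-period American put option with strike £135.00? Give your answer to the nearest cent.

Risk-neutral probability p = (e^0.01 − 0.8)/(1.4 − 0.8) = 0.2101/0.6000 = 0.3501
Terminal stock prices: S_uu = 235.2, S_ud = 134.4, S_dd = 76.8
Terminal payoffs (K − S): max(-100.2, 0) = 0, max(0.6, 0) = 0.6, max(58.2, 0) = 58.2
Node u (S = 168): continuation = e^(−0.01)·[0.3501·0.0000 + 0.6499·0.6000] = 0.3861; exercise value = 0.0000 ≤ continuation, so V_u = 0.3861
Node d (S = 96): continuation = e^(−0.01)·[0.3501·0.6000 + 0.6499·58.2000] = 37.6567; exercise value = 39.0000 > continuation, so V_d = 39.0000 (exercise)
Node 0 (S = 120): continuation = e^(−0.01)·[0.3501·0.3861 + 0.6499·39.0000] = 25.2283; exercise value = 15.0000 ≤ continuation, so V_0 = 25.2283

£25.23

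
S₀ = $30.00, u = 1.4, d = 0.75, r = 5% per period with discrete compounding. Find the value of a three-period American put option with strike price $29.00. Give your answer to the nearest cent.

Risk-neutral probability p = (1 + 0.05 − 0.75)/(1.4 − 0.75) = 0.3000/0.6500 = 0.4615
Terminal stock prices: S_uuu = 82.32, S_uud = 44.1, S_udd = 23.62, S_ddd = 12.66
Terminal payoffs (K − S): max(-53.32, 0) = 0, max(-15.1, 0) = 0, max(5.375, 0) = 5.375, max(16.34, 0) = 16.34
Node uu (S = 58.8): continuation = 1/1.05·[0.4615·0.0000 + 0.5385·0.0000] = 0.0000; exercise value = 0.0000 ≤ continuation, so V_uu = 0.0000
Node ud (S = 31.5): continuation = 1/1.05·[0.4615·0.0000 + 0.5385·5.3750] = 2.7564; exercise value = 0.0000 ≤ continuation, so V_ud = 2.7564
Node dd (S = 16.88): continuation = 1/1.05·[0.4615·5.3750 + 0.5385·16.3438] = 10.7440; exercise value = 12.1250 > continuation, so V_dd = 12.1250 (exercise)
Node u (S = 42): continuation = 1/1.05·[0.4615·0.0000 + 0.5385·2.7564] = 1.4135; exercise value = 0.0000 ≤ continuation, so V_u = 1.4135
Node d (S = 22.5): continuation = 1/1.05·[0.4615·2.7564 + 0.5385·12.1250] = 7.4296; exercise value = 6.5000 ≤ continuation, so V_d = 7.4296
Node 0 (S = 30): continuation = 1/1.05·[0.4615·1.4135 + 0.5385·7.4296] = 4.4314; exercise value = 0.0000 ≤ continuation, so V_0 = 4.4314

$4.43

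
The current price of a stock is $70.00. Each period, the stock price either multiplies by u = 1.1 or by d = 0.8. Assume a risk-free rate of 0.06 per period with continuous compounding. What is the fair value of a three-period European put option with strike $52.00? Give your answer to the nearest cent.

$0.12

Risk-neutral probability p = (e^0.06 − 0.8)/(1.1 − 0.8) = 0.2618/0.3000 = 0.8728
Terminal stock prices: S_uuu = 93.17, S_uud = 67.76, S_udd = 49.28, S_ddd = 35.84
Terminal payoffs (K − S): max(-41.17, 0) = 0, max(-15.76, 0) = 0, max(2.72, 0) = 2.72, max(16.16, 0) = 16.16
Node uu (S = 84.7): V_uu = e^(−0.06)·[0.8728·0.0000 + 0.1272·0.0000] = 0.0000
Node ud (S = 61.6): V_ud = e^(−0.06)·[0.8728·0.0000 + 0.1272·2.7200] = 0.3259
Node dd (S = 44.8): V_dd = e^(−0.06)·[0.8728·2.7200 + 0.1272·16.1600] = 4.1718
Node u (S = 77): V_u = e^(−0.06)·[0.8728·0.0000 + 0.1272·0.3259] = 0.0390
Node d (S = 56): V_d = e^(−0.06)·[0.8728·0.3259 + 0.1272·4.1718] = 0.7676
Node 0 (S = 70): V_0 = e^(−0.06)·[0.8728·0.0390 + 0.1272·0.7676] = 0.1241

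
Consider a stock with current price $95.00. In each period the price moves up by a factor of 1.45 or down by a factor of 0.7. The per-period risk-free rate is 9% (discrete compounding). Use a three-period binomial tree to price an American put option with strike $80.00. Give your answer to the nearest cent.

$8.80

Risk-neutral probability p = (1 + 0.09 − 0.7)/(1.45 − 0.7) = 0.3900/0.7500 = 0.5200
Terminal stock prices: S_uuu = 289.6, S_uud = 139.8, S_udd = 67.5, S_ddd = 32.58
Terminal payoffs (K − S): max(-209.6, 0) = 0, max(-59.82, 0) = 0, max(12.5, 0) = 12.5, max(47.42, 0) = 47.42
Node uu (S = 199.7): continuation = 1/1.09·[0.5200·0.0000 + 0.4800·0.0000] = 0.0000; exercise value = 0.0000 ≤ continuation, so V_uu = 0.0000
Node ud (S = 96.42): continuation = 1/1.09·[0.5200·0.0000 + 0.4800·12.5025] = 5.5057; exercise value = 0.0000 ≤ continuation, so V_ud = 5.5057
Node dd (S = 46.55): continuation = 1/1.09·[0.5200·12.5025 + 0.4800·47.4150] = 26.8445; exercise value = 33.4500 > continuation, so V_dd = 33.4500 (exercise)
Node u (S = 137.8): continuation = 1/1.09·[0.5200·0.0000 + 0.4800·5.5057] = 2.4245; exercise value = 0.0000 ≤ continuation, so V_u = 2.4245
Node d (S = 66.5): continuation = 1/1.09·[0.5200·5.5057 + 0.4800·33.4500] = 17.3568; exercise value = 13.5000 ≤ continuation, so V_d = 17.3568
Node 0 (S = 95): continuation = 1/1.09·[0.5200·2.4245 + 0.4800·17.3568] = 8.8000; exercise value = 0.0000 ≤ continuation, so V_0 = 8.8000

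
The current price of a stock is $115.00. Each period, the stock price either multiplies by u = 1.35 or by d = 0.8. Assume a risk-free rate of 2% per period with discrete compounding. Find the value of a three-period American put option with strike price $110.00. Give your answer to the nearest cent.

Risk-neutral probability p = (1 + 0.02 − 0.8)/(1.35 − 0.8) = 0.2200/0.5500 = 0.4000
Terminal stock prices: S_uuu = 282.9, S_uud = 167.7, S_udd = 99.36, S_ddd = 58.88
Terminal payoffs (K − S): max(-172.9, 0) = 0, max(-57.67, 0) = 0, max(10.64, 0) = 10.64, max(51.12, 0) = 51.12
Node uu (S = 209.6): continuation = 1/1.02·[0.4000·0.0000 + 0.6000·0.0000] = 0.0000; exercise value = 0.0000 ≤ continuation, so V_uu = 0.0000
Node ud (S = 124.2): continuation = 1/1.02·[0.4000·0.0000 + 0.6000·10.6400] = 6.2588; exercise value = 0.0000 ≤ continuation, so V_ud = 6.2588
Node dd (S = 73.6): continuation = 1/1.02·[0.4000·10.6400 + 0.6000·51.1200] = 34.2431; exercise value = 36.4000 > continuation, so V_dd = 36.4000 (exercise)
Node u (S = 155.2): continuation = 1/1.02·[0.4000·0.0000 + 0.6000·6.2588] = 3.6817; exercise value = 0.0000 ≤ continuation, so V_u = 3.6817
Node d (S = 92): continuation = 1/1.02·[0.4000·6.2588 + 0.6000·36.4000] = 23.8662; exercise value = 18.0000 ≤ continuation, so V_d = 23.8662
Node 0 (S = 115): continuation = 1/1.02·[0.4000·3.6817 + 0.6000·23.8662] = 15.4827; exercise value = 0.0000 ≤ continuation, so V_0 = 15.4827

$15.48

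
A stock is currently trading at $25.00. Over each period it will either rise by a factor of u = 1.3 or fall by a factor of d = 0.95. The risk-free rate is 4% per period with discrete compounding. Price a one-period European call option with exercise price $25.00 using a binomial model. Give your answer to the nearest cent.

Risk-neutral probability p = (1 + 0.04 − 0.95)/(1.3 − 0.95) = 0.0900/0.3500 = 0.2571
Terminal stock prices: S_u = 32.5, S_d = 23.75
Terminal payoffs (S − K): max(7.5, 0) = 7.5, max(-1.25, 0) = 0
Node 0 (S = 25): V_0 = 1/1.04·[0.2571·7.5000 + 0.7429·0.0000] = 1.8544

$1.85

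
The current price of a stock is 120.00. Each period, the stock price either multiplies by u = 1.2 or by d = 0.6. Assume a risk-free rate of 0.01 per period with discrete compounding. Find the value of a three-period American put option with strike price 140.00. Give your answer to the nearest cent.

Risk-neutral probability p = (1 + 0.01 − 0.6)/(1.2 − 0.6) = 0.4100/0.6000 = 0.6833
Terminal stock prices: S_uuu = 207.4, S_uud = 103.7, S_udd = 51.84, S_ddd = 25.92
Terminal payoffs (K − S): max(-67.36, 0) = 0, max(36.32, 0) = 36.32, max(88.16, 0) = 88.16, max(114.1, 0) = 114.1
Node uu (S = 172.8): continuation = 1/1.01·[0.6833·0.0000 + 0.3167·36.3200] = 11.3875; exercise value = 0.0000 ≤ continuation, so V_uu = 11.3875
Node ud (S = 86.4): continuation = 1/1.01·[0.6833·36.3200 + 0.3167·88.1600] = 52.2139; exercise value = 53.6000 > continuation, so V_ud = 53.6000 (exercise)
Node dd (S = 43.2): continuation = 1/1.01·[0.6833·88.1600 + 0.3167·114.0800] = 95.4139; exercise value = 96.8000 > continuation, so V_dd = 96.8000 (exercise)
Node u (S = 144): continuation = 1/1.01·[0.6833·11.3875 + 0.3167·53.6000] = 24.5097; exercise value = 0.0000 ≤ continuation, so V_u = 24.5097
Node d (S = 72): continuation = 1/1.01·[0.6833·53.6000 + 0.3167·96.8000] = 66.6139; exercise value = 68.0000 > continuation, so V_d = 68.0000 (exercise)
Node 0 (S = 120): continuation = 1/1.01·[0.6833·24.5097 + 0.3167·68.0000] = 37.9026; exercise value = 20.0000 ≤ continuation, so V_0 = 37.9026

37.90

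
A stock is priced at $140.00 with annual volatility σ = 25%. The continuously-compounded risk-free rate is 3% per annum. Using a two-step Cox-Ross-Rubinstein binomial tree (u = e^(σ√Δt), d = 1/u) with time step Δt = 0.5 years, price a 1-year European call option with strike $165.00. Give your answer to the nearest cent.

$8.29

CRR parameters: u = e^(σ√Δt) = e^(0.25·√0.5) = 1.1934, d = 1/u = 0.8380
Per-period rate: rΔt = 0.03·0.5 = 0.015, so R = e^0.015 = 1.0151
Risk-neutral probability p = (e^0.015 − 0.8380)/(1.1934 − 0.8380) = 0.1771/0.3554 = 0.4984
Terminal stock prices: S_uu = 199.4, S_ud = 140, S_dd = 98.31
Terminal payoffs (S − K): max(34.38, 0) = 34.38, max(-25, 0) = 0, max(-66.69, 0) = 0
Node u (S = 167.1): V_u = e^(−0.015)·[0.4984·34.3767 + 0.5016·0.0000] = 16.8798
Node d (S = 117.3): V_d = e^(−0.015)·[0.4984·0.0000 + 0.5016·0.0000] = 0.0000
Node 0 (S = 140): V_0 = e^(−0.015)·[0.4984·16.8798 + 0.5016·0.0000] = 8.2884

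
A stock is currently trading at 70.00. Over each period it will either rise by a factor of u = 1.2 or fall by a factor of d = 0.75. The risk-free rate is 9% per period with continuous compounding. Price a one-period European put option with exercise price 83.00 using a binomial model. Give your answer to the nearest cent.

6.56

Risk-neutral probability p = (e^0.09 − 0.75)/(1.2 − 0.75) = 0.3442/0.4500 = 0.7648
Terminal stock prices: S_u = 84, S_d = 52.5
Terminal payoffs (K − S): max(-1, 0) = 0, max(30.5, 0) = 30.5
Node 0 (S = 70): V_0 = e^(−0.09)·[0.7648·0.0000 + 0.2352·30.5000] = 6.5553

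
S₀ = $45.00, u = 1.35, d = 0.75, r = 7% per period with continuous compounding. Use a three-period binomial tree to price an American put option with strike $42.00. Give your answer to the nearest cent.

$4.56

Risk-neutral probability p = (e^0.07 − 0.75)/(1.35 − 0.75) = 0.3225/0.6000 = 0.5375
Terminal stock prices: S_uuu = 110.7, S_uud = 61.51, S_udd = 34.17, S_ddd = 18.98
Terminal payoffs (K − S): max(-68.72, 0) = 0, max(-19.51, 0) = 0, max(7.828, 0) = 7.828, max(23.02, 0) = 23.02
Node uu (S = 82.01): continuation = e^(−0.07)·[0.5375·0.0000 + 0.4625·0.0000] = 0.0000; exercise value = 0.0000 ≤ continuation, so V_uu = 0.0000
Node ud (S = 45.56): continuation = e^(−0.07)·[0.5375·0.0000 + 0.4625·7.8281] = 3.3756; exercise value = 0.0000 ≤ continuation, so V_ud = 3.3756
Node dd (S = 25.31): continuation = e^(−0.07)·[0.5375·7.8281 + 0.4625·23.0156] = 13.8480; exercise value = 16.6875 > continuation, so V_dd = 16.6875 (exercise)
Node u (S = 60.75): continuation = e^(−0.07)·[0.5375·0.0000 + 0.4625·3.3756] = 1.4556; exercise value = 0.0000 ≤ continuation, so V_u = 1.4556
Node d (S = 33.75): continuation = e^(−0.07)·[0.5375·3.3756 + 0.4625·16.6875] = 8.8878; exercise value = 8.2500 ≤ continuation, so V_d = 8.8878
Node 0 (S = 45): continuation = e^(−0.07)·[0.5375·1.4556 + 0.4625·8.8878] = 4.5621; exercise value = 0.0000 ≤ continuation, so V_0 = 4.5621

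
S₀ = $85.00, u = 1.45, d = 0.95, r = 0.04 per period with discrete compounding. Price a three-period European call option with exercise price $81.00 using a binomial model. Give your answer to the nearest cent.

$16.97

Risk-neutral probability p = (1 + 0.04 − 0.95)/(1.45 − 0.95) = 0.0900/0.5000 = 0.1800
Terminal stock prices: S_uuu = 259.1, S_uud = 169.8, S_udd = 111.2, S_ddd = 72.88
Terminal payoffs (S − K): max(178.1, 0) = 178.1, max(88.78, 0) = 88.78, max(30.23, 0) = 30.23, max(-8.123, 0) = 0
Node uu (S = 178.7): V_uu = 1/1.04·[0.1800·178.1331 + 0.8200·88.7769] = 100.8279
Node ud (S = 117.1): V_ud = 1/1.04·[0.1800·88.7769 + 0.8200·30.2331] = 39.2029
Node dd (S = 76.71): V_dd = 1/1.04·[0.1800·30.2331 + 0.8200·0.0000] = 5.2327
Node u (S = 123.2): V_u = 1/1.04·[0.1800·100.8279 + 0.8200·39.2029] = 48.3609
Node d (S = 80.75): V_d = 1/1.04·[0.1800·39.2029 + 0.8200·5.2327] = 10.9109
Node 0 (S = 85): V_0 = 1/1.04·[0.1800·48.3609 + 0.8200·10.9109] = 16.9730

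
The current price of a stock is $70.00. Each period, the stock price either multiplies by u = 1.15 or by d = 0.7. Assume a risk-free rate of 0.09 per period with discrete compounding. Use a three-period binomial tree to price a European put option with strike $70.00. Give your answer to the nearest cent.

$2.38

Risk-neutral probability p = (1 + 0.09 − 0.7)/(1.15 − 0.7) = 0.3900/0.4500 = 0.8667
Terminal stock prices: S_uuu = 106.5, S_uud = 64.8, S_udd = 39.44, S_ddd = 24.01
Terminal payoffs (K − S): max(-36.46, 0) = 0, max(5.198, 0) = 5.198, max(30.56, 0) = 30.56, max(45.99, 0) = 45.99
Node uu (S = 92.57): V_uu = 1/1.09·[0.8667·0.0000 + 0.1333·5.1975] = 0.6358
Node ud (S = 56.35): V_ud = 1/1.09·[0.8667·5.1975 + 0.1333·30.5550] = 7.8702
Node dd (S = 34.3): V_dd = 1/1.09·[0.8667·30.5550 + 0.1333·45.9900] = 29.9202
Node u (S = 80.5): V_u = 1/1.09·[0.8667·0.6358 + 0.1333·7.8702] = 1.4682
Node d (S = 49): V_d = 1/1.09·[0.8667·7.8702 + 0.1333·29.9202] = 9.9176
Node 0 (S = 70): V_0 = 1/1.09·[0.8667·1.4682 + 0.1333·9.9176] = 2.3806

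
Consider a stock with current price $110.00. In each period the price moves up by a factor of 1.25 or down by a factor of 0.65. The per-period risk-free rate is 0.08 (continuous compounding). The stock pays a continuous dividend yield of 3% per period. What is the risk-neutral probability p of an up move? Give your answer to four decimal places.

Per-period risk-free factor R = e^0.08 = 1.0833; dividend-adjusted growth = e^(0.08−0.03) = 1.0513.
Risk-neutral probability p = (1.0513 − 0.65)/(1.25 − 0.65) = 0.4013/0.6000 = 0.6688

p = 0.6688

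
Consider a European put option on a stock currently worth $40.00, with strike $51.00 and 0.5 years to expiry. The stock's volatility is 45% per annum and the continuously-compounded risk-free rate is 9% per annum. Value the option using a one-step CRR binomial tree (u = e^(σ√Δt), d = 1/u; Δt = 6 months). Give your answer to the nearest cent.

$10.63

CRR parameters: u = e^(σ√Δt) = e^(0.45·√0.5) = 1.3746, d = 1/u = 0.7275
Per-period rate: rΔt = 0.09·0.5 = 0.045, so R = e^0.045 = 1.0460
Risk-neutral probability p = (e^0.045 − 0.7275)/(1.3746 − 0.7275) = 0.3186/0.6472 = 0.4922
Terminal stock prices: S_u = 54.99, S_d = 29.1
Terminal payoffs (K − S): max(-3.986, 0) = 0, max(21.9, 0) = 21.9
Node 0 (S = 40): V_0 = e^(−0.045)·[0.4922·0.0000 + 0.5078·21.9017] = 10.6316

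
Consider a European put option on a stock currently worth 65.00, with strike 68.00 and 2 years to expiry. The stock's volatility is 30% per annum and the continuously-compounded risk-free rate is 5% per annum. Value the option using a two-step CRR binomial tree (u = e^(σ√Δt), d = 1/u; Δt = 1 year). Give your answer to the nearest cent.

CRR parameters: u = e^(σ√Δt) = e^(0.3·√1) = 1.3499, d = 1/u = 0.7408
Per-period rate: rΔt = 0.05·1 = 0.05, so R = e^0.05 = 1.0513
Risk-neutral probability p = (e^0.05 − 0.7408)/(1.3499 − 0.7408) = 0.3105/0.6090 = 0.5097
Terminal stock prices: S_uu = 118.4, S_ud = 65, S_dd = 35.67
Terminal payoffs (K − S): max(-50.44, 0) = 0, max(3, 0) = 3, max(32.33, 0) = 32.33
Node u (S = 87.74): V_u = e^(−0.05)·[0.5097·0.0000 + 0.4903·3.0000] = 1.3990
Node d (S = 48.15): V_d = e^(−0.05)·[0.5097·3.0000 + 0.4903·32.3272] = 16.5304
Node 0 (S = 65): V_0 = e^(−0.05)·[0.5097·1.3990 + 0.4903·16.5304] = 8.3873

8.39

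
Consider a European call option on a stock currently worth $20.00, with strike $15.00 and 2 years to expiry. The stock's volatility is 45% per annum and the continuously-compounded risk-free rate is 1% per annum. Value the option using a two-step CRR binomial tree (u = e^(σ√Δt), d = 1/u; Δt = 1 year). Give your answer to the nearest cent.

CRR parameters: u = e^(σ√Δt) = e^(0.45·√1) = 1.5683, d = 1/u = 0.6376
Per-period rate: rΔt = 0.01·1 = 0.01, so R = e^0.01 = 1.0101
Risk-neutral probability p = (e^0.01 − 0.6376)/(1.5683 − 0.6376) = 0.3724/0.9307 = 0.4002
Terminal stock prices: S_uu = 49.19, S_ud = 20, S_dd = 8.131
Terminal payoffs (S − K): max(34.19, 0) = 34.19, max(5, 0) = 5, max(-6.869, 0) = 0
Node u (S = 31.37): V_u = e^(−0.01)·[0.4002·34.1921 + 0.5998·5.0000] = 16.5155
Node d (S = 12.75): V_d = e^(−0.01)·[0.4002·5.0000 + 0.5998·0.0000] = 1.9809
Node 0 (S = 20): V_0 = e^(−0.01)·[0.4002·16.5155 + 0.5998·1.9809] = 7.7195

$7.72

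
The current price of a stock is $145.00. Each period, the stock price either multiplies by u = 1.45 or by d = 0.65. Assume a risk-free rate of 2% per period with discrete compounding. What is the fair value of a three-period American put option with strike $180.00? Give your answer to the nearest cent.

Risk-neutral probability p = (1 + 0.02 − 0.65)/(1.45 − 0.65) = 0.3700/0.8000 = 0.4625
Terminal stock prices: S_uuu = 442.1, S_uud = 198.2, S_udd = 88.83, S_ddd = 39.82
Terminal payoffs (K − S): max(-262.1, 0) = 0, max(-18.16, 0) = 0, max(91.17, 0) = 91.17, max(140.2, 0) = 140.2
Node uu (S = 304.9): continuation = 1/1.02·[0.4625·0.0000 + 0.5375·0.0000] = 0.0000; exercise value = 0.0000 ≤ continuation, so V_uu = 0.0000
Node ud (S = 136.7): continuation = 1/1.02·[0.4625·0.0000 + 0.5375·91.1694] = 48.0427; exercise value = 43.3375 ≤ continuation, so V_ud = 48.0427
Node dd (S = 61.26): continuation = 1/1.02·[0.4625·91.1694 + 0.5375·140.1794] = 115.2081; exercise value = 118.7375 > continuation, so V_dd = 118.7375 (exercise)
Node u (S = 210.2): continuation = 1/1.02·[0.4625·0.0000 + 0.5375·48.0427] = 25.3166; exercise value = 0.0000 ≤ continuation, so V_u = 25.3166
Node d (S = 94.25): continuation = 1/1.02·[0.4625·48.0427 + 0.5375·118.7375] = 84.3541; exercise value = 85.7500 > continuation, so V_d = 85.7500 (exercise)
Node 0 (S = 145): continuation = 1/1.02·[0.4625·25.3166 + 0.5375·85.7500] = 56.6662; exercise value = 35.0000 ≤ continuation, so V_0 = 56.6662

$56.67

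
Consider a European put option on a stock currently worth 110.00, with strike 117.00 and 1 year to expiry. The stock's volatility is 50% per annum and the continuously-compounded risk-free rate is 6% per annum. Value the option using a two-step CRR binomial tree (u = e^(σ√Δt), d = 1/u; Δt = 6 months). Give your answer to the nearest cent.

CRR parameters: u = e^(σ√Δt) = e^(0.5·√0.5) = 1.4241, d = 1/u = 0.7022
Per-period rate: rΔt = 0.06·0.5 = 0.03, so R = e^0.03 = 1.0305
Risk-neutral probability p = (e^0.03 − 0.7022)/(1.4241 − 0.7022) = 0.3283/0.7219 = 0.4547
Terminal stock prices: S_uu = 223.1, S_ud = 110, S_dd = 54.24
Terminal payoffs (K − S): max(-106.1, 0) = 0, max(7, 0) = 7, max(62.76, 0) = 62.76
Node u (S = 156.7): V_u = e^(−0.03)·[0.4547·0.0000 + 0.5453·7.0000] = 3.7042
Node d (S = 77.24): V_d = e^(−0.03)·[0.4547·7.0000 + 0.5453·62.7624] = 36.3014
Node 0 (S = 110): V_0 = e^(−0.03)·[0.4547·3.7042 + 0.5453·36.3014] = 20.8445

20.84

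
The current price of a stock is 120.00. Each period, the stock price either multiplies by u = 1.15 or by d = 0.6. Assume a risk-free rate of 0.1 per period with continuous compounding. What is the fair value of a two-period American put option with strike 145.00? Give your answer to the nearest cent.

Risk-neutral probability p = (e^0.1 − 0.6)/(1.15 − 0.6) = 0.5052/0.5500 = 0.9185
Terminal stock prices: S_uu = 158.7, S_ud = 82.8, S_dd = 43.2
Terminal payoffs (K − S): max(-13.7, 0) = 0, max(62.2, 0) = 62.2, max(101.8, 0) = 101.8
Node u (S = 138): continuation = e^(−0.1)·[0.9185·0.0000 + 0.0815·62.2000] = 4.5873; exercise value = 7.0000 > continuation, so V_u = 7.0000 (exercise)
Node d (S = 72): continuation = e^(−0.1)·[0.9185·62.2000 + 0.0815·101.8000] = 59.2014; exercise value = 73.0000 > continuation, so V_d = 73.0000 (exercise)
Node 0 (S = 120): continuation = e^(−0.1)·[0.9185·7.0000 + 0.0815·73.0000] = 11.2014; exercise value = 25.0000 > continuation, so V_0 = 25.0000 (exercise)

25.00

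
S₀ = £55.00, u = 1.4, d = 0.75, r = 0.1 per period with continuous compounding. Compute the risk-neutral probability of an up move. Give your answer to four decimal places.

p = 0.5464

Risk-neutral probability p = (e^0.1 − 0.75)/(1.4 − 0.75) = 0.3552/0.6500 = 0.5464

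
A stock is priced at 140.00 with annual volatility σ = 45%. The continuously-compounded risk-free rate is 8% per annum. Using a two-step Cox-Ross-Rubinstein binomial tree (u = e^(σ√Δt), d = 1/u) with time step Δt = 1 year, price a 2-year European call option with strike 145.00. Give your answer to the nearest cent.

CRR parameters: u = e^(σ√Δt) = e^(0.45·√1) = 1.5683, d = 1/u = 0.6376
Per-period rate: rΔt = 0.08·1 = 0.08, so R = e^0.08 = 1.0833
Risk-neutral probability p = (e^0.08 − 0.6376)/(1.5683 − 0.6376) = 0.4457/0.9307 = 0.4789
Terminal stock prices: S_uu = 344.3, S_ud = 140, S_dd = 56.92
Terminal payoffs (S − K): max(199.3, 0) = 199.3, max(-5, 0) = 0, max(-88.08, 0) = 0
Node u (S = 219.6): V_u = e^(−0.08)·[0.4789·199.3444 + 0.5211·0.0000] = 88.1172
Node d (S = 89.27): V_d = e^(−0.08)·[0.4789·0.0000 + 0.5211·0.0000] = 0.0000
Node 0 (S = 140): V_0 = e^(−0.08)·[0.4789·88.1172 + 0.5211·0.0000] = 38.9509

38.95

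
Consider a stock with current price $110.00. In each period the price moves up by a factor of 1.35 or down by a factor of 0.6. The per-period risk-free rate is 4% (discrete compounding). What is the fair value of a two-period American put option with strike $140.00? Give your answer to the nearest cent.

$40.82

Risk-neutral probability p = (1 + 0.04 − 0.6)/(1.35 − 0.6) = 0.4400/0.7500 = 0.5867
Terminal stock prices: S_uu = 200.5, S_ud = 89.1, S_dd = 39.6
Terminal payoffs (K − S): max(-60.48, 0) = 0, max(50.9, 0) = 50.9, max(100.4, 0) = 100.4
Node u (S = 148.5): continuation = 1/1.04·[0.5867·0.0000 + 0.4133·50.9000] = 20.2295; exercise value = 0.0000 ≤ continuation, so V_u = 20.2295
Node d (S = 66): continuation = 1/1.04·[0.5867·50.9000 + 0.4133·100.4000] = 68.6154; exercise value = 74.0000 > continuation, so V_d = 74.0000 (exercise)
Node 0 (S = 110): continuation = 1/1.04·[0.5867·20.2295 + 0.4133·74.0000] = 40.8218; exercise value = 30.0000 ≤ continuation, so V_0 = 40.8218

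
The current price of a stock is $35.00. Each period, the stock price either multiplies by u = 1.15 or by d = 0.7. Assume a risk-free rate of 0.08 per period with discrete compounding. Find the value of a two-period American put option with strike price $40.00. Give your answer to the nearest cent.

$5.00

Risk-neutral probability p = (1 + 0.08 − 0.7)/(1.15 − 0.7) = 0.3800/0.4500 = 0.8444
Terminal stock prices: S_uu = 46.29, S_ud = 28.17, S_dd = 17.15
Terminal payoffs (K − S): max(-6.287, 0) = 0, max(11.83, 0) = 11.83, max(22.85, 0) = 22.85
Node u (S = 40.25): continuation = 1/1.08·[0.8444·0.0000 + 0.1556·11.8250] = 1.7032; exercise value = 0.0000 ≤ continuation, so V_u = 1.7032
Node d (S = 24.5): continuation = 1/1.08·[0.8444·11.8250 + 0.1556·22.8500] = 12.5370; exercise value = 15.5000 > continuation, so V_d = 15.5000 (exercise)
Node 0 (S = 35): continuation = 1/1.08·[0.8444·1.7032 + 0.1556·15.5000] = 3.5642; exercise value = 5.0000 > continuation, so V_0 = 5.0000 (exercise)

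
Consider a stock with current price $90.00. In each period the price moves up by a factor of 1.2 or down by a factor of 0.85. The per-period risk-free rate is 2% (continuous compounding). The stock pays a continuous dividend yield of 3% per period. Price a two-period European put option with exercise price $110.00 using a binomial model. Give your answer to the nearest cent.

$23.94

Per-period risk-free factor R = e^0.02 = 1.0202; dividend-adjusted growth = e^(0.02−0.03) = 0.9900.
Risk-neutral probability p = (0.9900 − 0.85)/(1.2 − 0.85) = 0.1400/0.3500 = 0.4001
Terminal stock prices: S_uu = 129.6, S_ud = 91.8, S_dd = 65.02
Terminal payoffs (K − S): max(-19.6, 0) = 0, max(18.2, 0) = 18.2, max(44.98, 0) = 44.98
Node u (S = 108): V_u = e^(−0.02)·[0.4001·0.0000 + 0.5999·18.2000] = 10.7012
Node d (S = 76.5): V_d = e^(−0.02)·[0.4001·18.2000 + 0.5999·44.9750] = 33.5828
Node 0 (S = 90): V_0 = e^(−0.02)·[0.4001·10.7012 + 0.5999·33.5828] = 23.9432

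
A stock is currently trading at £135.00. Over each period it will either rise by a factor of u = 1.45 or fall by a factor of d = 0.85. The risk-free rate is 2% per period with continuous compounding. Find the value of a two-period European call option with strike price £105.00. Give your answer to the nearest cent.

£37.80

Risk-neutral probability p = (e^0.02 − 0.85)/(1.45 − 0.85) = 0.1702/0.6000 = 0.2837
Terminal stock prices: S_uu = 283.8, S_ud = 166.4, S_dd = 97.54
Terminal payoffs (S − K): max(178.8, 0) = 178.8, max(61.39, 0) = 61.39, max(-7.463, 0) = 0
Node u (S = 195.8): V_u = e^(−0.02)·[0.2837·178.8375 + 0.7163·61.3875] = 92.8291
Node d (S = 114.8): V_d = e^(−0.02)·[0.2837·61.3875 + 0.7163·0.0000] = 17.0689
Node 0 (S = 135): V_0 = e^(−0.02)·[0.2837·92.8291 + 0.7163·17.0689] = 37.7962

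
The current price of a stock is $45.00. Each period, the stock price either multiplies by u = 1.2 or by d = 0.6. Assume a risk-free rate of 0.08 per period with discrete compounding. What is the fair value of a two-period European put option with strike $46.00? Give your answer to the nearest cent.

Risk-neutral probability p = (1 + 0.08 − 0.6)/(1.2 − 0.6) = 0.4800/0.6000 = 0.8000
Terminal stock prices: S_uu = 64.8, S_ud = 32.4, S_dd = 16.2
Terminal payoffs (K − S): max(-18.8, 0) = 0, max(13.6, 0) = 13.6, max(29.8, 0) = 29.8
Node u (S = 54): V_u = 1/1.08·[0.8000·0.0000 + 0.2000·13.6000] = 2.5185
Node d (S = 27): V_d = 1/1.08·[0.8000·13.6000 + 0.2000·29.8000] = 15.5926
Node 0 (S = 45): V_0 = 1/1.08·[0.8000·2.5185 + 0.2000·15.5926] = 4.7531

$4.75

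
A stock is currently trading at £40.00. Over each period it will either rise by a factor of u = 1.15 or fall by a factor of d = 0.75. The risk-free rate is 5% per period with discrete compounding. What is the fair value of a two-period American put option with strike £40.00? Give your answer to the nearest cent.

Risk-neutral probability p = (1 + 0.05 − 0.75)/(1.15 − 0.75) = 0.3000/0.4000 = 0.7500
Terminal stock prices: S_uu = 52.9, S_ud = 34.5, S_dd = 22.5
Terminal payoffs (K − S): max(-12.9, 0) = 0, max(5.5, 0) = 5.5, max(17.5, 0) = 17.5
Node u (S = 46): continuation = 1/1.05·[0.7500·0.0000 + 0.2500·5.5000] = 1.3095; exercise value = 0.0000 ≤ continuation, so V_u = 1.3095
Node d (S = 30): continuation = 1/1.05·[0.7500·5.5000 + 0.2500·17.5000] = 8.0952; exercise value = 10.0000 > continuation, so V_d = 10.0000 (exercise)
Node 0 (S = 40): continuation = 1/1.05·[0.7500·1.3095 + 0.2500·10.0000] = 3.3163; exercise value = 0.0000 ≤ continuation, so V_0 = 3.3163

£3.32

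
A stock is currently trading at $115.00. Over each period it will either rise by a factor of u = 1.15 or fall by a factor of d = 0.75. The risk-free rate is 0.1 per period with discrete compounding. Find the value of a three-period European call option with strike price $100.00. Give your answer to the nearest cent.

Risk-neutral probability p = (1 + 0.1 − 0.75)/(1.15 − 0.75) = 0.3500/0.4000 = 0.8750
Terminal stock prices: S_uuu = 174.9, S_uud = 114.1, S_udd = 74.39, S_ddd = 48.52
Terminal payoffs (S − K): max(74.9, 0) = 74.9, max(14.07, 0) = 14.07, max(-25.61, 0) = 0, max(-51.48, 0) = 0
Node uu (S = 152.1): V_uu = 1/1.1·[0.8750·74.9006 + 0.1250·14.0656] = 61.1784
Node ud (S = 99.19): V_ud = 1/1.1·[0.8750·14.0656 + 0.1250·0.0000] = 11.1886
Node dd (S = 64.69): V_dd = 1/1.1·[0.8750·0.0000 + 0.1250·0.0000] = 0.0000
Node u (S = 132.2): V_u = 1/1.1·[0.8750·61.1784 + 0.1250·11.1886] = 49.9361
Node d (S = 86.25): V_d = 1/1.1·[0.8750·11.1886 + 0.1250·0.0000] = 8.9000
Node 0 (S = 115): V_0 = 1/1.1·[0.8750·49.9361 + 0.1250·8.9000] = 40.7332

$40.73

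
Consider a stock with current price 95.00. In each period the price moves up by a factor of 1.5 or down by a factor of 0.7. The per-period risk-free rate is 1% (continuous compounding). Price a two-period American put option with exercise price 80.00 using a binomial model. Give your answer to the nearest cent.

12.30

Risk-neutral probability p = (e^0.01 − 0.7)/(1.5 − 0.7) = 0.3101/0.8000 = 0.3876
Terminal stock prices: S_uu = 213.8, S_ud = 99.75, S_dd = 46.55
Terminal payoffs (K − S): max(-133.8, 0) = 0, max(-19.75, 0) = 0, max(33.45, 0) = 33.45
Node u (S = 142.5): continuation = e^(−0.01)·[0.3876·0.0000 + 0.6124·0.0000] = 0.0000; exercise value = 0.0000 ≤ continuation, so V_u = 0.0000
Node d (S = 66.5): continuation = e^(−0.01)·[0.3876·0.0000 + 0.6124·33.4500] = 20.2822; exercise value = 13.5000 ≤ continuation, so V_d = 20.2822
Node 0 (S = 95): continuation = e^(−0.01)·[0.3876·0.0000 + 0.6124·20.2822] = 12.2980; exercise value = 0.0000 ≤ continuation, so V_0 = 12.2980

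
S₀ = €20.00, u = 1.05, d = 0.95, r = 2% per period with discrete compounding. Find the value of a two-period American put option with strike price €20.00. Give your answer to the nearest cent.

Risk-neutral probability p = (1 + 0.02 − 0.95)/(1.05 − 0.95) = 0.0700/0.1000 = 0.7000
Terminal stock prices: S_uu = 22.05, S_ud = 19.95, S_dd = 18.05
Terminal payoffs (K − S): max(-2.05, 0) = 0, max(0.05, 0) = 0.05, max(1.95, 0) = 1.95
Node u (S = 21): continuation = 1/1.02·[0.7000·0.0000 + 0.3000·0.0500] = 0.0147; exercise value = 0.0000 ≤ continuation, so V_u = 0.0147
Node d (S = 19): continuation = 1/1.02·[0.7000·0.0500 + 0.3000·1.9500] = 0.6078; exercise value = 1.0000 > continuation, so V_d = 1.0000 (exercise)
Node 0 (S = 20): continuation = 1/1.02·[0.7000·0.0147 + 0.3000·1.0000] = 0.3042; exercise value = 0.0000 ≤ continuation, so V_0 = 0.3042

€0.30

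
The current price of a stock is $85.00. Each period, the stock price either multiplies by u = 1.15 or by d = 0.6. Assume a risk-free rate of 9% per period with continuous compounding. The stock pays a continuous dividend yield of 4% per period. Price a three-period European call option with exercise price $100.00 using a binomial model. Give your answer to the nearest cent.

Per-period risk-free factor R = e^0.09 = 1.0942; dividend-adjusted growth = e^(0.09−0.04) = 1.0513.
Risk-neutral probability p = (1.0513 − 0.6)/(1.15 − 0.6) = 0.4513/0.5500 = 0.8205
Terminal stock prices: S_uuu = 129.3, S_uud = 67.45, S_udd = 35.19, S_ddd = 18.36
Terminal payoffs (S − K): max(29.27, 0) = 29.27, max(-32.55, 0) = 0, max(-64.81, 0) = 0, max(-81.64, 0) = 0
Node uu (S = 112.4): V_uu = e^(−0.09)·[0.8205·29.2744 + 0.1795·0.0000] = 21.9521
Node ud (S = 58.65): V_ud = e^(−0.09)·[0.8205·0.0000 + 0.1795·0.0000] = 0.0000
Node dd (S = 30.6): V_dd = e^(−0.09)·[0.8205·0.0000 + 0.1795·0.0000] = 0.0000
Node u (S = 97.75): V_u = e^(−0.09)·[0.8205·21.9521 + 0.1795·0.0000] = 16.4613
Node d (S = 51): V_d = e^(−0.09)·[0.8205·0.0000 + 0.1795·0.0000] = 0.0000
Node 0 (S = 85): V_0 = e^(−0.09)·[0.8205·16.4613 + 0.1795·0.0000] = 12.3439

$12.34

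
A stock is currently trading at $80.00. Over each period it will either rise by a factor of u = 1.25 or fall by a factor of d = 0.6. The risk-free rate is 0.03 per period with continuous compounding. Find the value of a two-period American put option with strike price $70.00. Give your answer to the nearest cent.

$9.32

Risk-neutral probability p = (e^0.03 − 0.6)/(1.25 − 0.6) = 0.4305/0.6500 = 0.6622
Terminal stock prices: S_uu = 125, S_ud = 60, S_dd = 28.8
Terminal payoffs (K − S): max(-55, 0) = 0, max(10, 0) = 10, max(41.2, 0) = 41.2
Node u (S = 100): continuation = e^(−0.03)·[0.6622·0.0000 + 0.3378·10.0000] = 3.2778; exercise value = 0.0000 ≤ continuation, so V_u = 3.2778
Node d (S = 48): continuation = e^(−0.03)·[0.6622·10.0000 + 0.3378·41.2000] = 19.9312; exercise value = 22.0000 > continuation, so V_d = 22.0000 (exercise)
Node 0 (S = 80): continuation = e^(−0.03)·[0.6622·3.2778 + 0.3378·22.0000] = 9.3177; exercise value = 0.0000 ≤ continuation, so V_0 = 9.3177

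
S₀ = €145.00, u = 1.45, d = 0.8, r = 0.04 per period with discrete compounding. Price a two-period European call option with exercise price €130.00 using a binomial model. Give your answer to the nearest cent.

Risk-neutral probability p = (1 + 0.04 − 0.8)/(1.45 − 0.8) = 0.2400/0.6500 = 0.3692
Terminal stock prices: S_uu = 304.9, S_ud = 168.2, S_dd = 92.8
Terminal payoffs (S − K): max(174.9, 0) = 174.9, max(38.2, 0) = 38.2, max(-37.2, 0) = 0
Node u (S = 210.2): V_u = 1/1.04·[0.3692·174.8625 + 0.6308·38.2000] = 85.2500
Node d (S = 116): V_d = 1/1.04·[0.3692·38.2000 + 0.6308·0.0000] = 13.5621
Node 0 (S = 145): V_0 = 1/1.04·[0.3692·85.2500 + 0.6308·13.5621] = 38.4918

€38.49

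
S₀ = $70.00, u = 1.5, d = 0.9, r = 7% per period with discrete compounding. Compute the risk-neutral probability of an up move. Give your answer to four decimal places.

p = 0.2833

Risk-neutral probability p = (1 + 0.07 − 0.9)/(1.5 − 0.9) = 0.1700/0.6000 = 0.2833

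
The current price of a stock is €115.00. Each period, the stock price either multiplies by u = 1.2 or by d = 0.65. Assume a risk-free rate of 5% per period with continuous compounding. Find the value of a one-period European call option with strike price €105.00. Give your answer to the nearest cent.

€22.90

Risk-neutral probability p = (e^0.05 − 0.65)/(1.2 − 0.65) = 0.4013/0.5500 = 0.7296
Terminal stock prices: S_u = 138, S_d = 74.75
Terminal payoffs (S − K): max(33, 0) = 33, max(-30.25, 0) = 0
Node 0 (S = 115): V_0 = e^(−0.05)·[0.7296·33.0000 + 0.2704·0.0000] = 22.9021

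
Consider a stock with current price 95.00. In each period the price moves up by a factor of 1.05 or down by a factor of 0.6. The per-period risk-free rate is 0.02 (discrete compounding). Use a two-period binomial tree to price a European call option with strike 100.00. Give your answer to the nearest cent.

Risk-neutral probability p = (1 + 0.02 − 0.6)/(1.05 − 0.6) = 0.4200/0.4500 = 0.9333
Terminal stock prices: S_uu = 104.7, S_ud = 59.85, S_dd = 34.2
Terminal payoffs (S − K): max(4.737, 0) = 4.737, max(-40.15, 0) = 0, max(-65.8, 0) = 0
Node u (S = 99.75): V_u = 1/1.02·[0.9333·4.7375 + 0.0667·0.0000] = 4.3350
Node d (S = 57): V_d = 1/1.02·[0.9333·0.0000 + 0.0667·0.0000] = 0.0000
Node 0 (S = 95): V_0 = 1/1.02·[0.9333·4.3350 + 0.0667·0.0000] = 3.9666

3.97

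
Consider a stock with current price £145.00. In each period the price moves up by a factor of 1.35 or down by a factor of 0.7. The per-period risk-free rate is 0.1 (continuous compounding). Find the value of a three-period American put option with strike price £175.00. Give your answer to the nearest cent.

Risk-neutral probability p = (e^0.1 − 0.7)/(1.35 − 0.7) = 0.4052/0.6500 = 0.6233
Terminal stock prices: S_uuu = 356.8, S_uud = 185, S_udd = 95.92, S_ddd = 49.73
Terminal payoffs (K − S): max(-181.8, 0) = 0, max(-9.984, 0) = 0, max(79.08, 0) = 79.08, max(125.3, 0) = 125.3
Node uu (S = 264.3): continuation = e^(−0.1)·[0.6233·0.0000 + 0.3767·0.0000] = 0.0000; exercise value = 0.0000 ≤ continuation, so V_uu = 0.0000
Node ud (S = 137): continuation = e^(−0.1)·[0.6233·0.0000 + 0.3767·79.0825] = 26.9526; exercise value = 37.9750 > continuation, so V_ud = 37.9750 (exercise)
Node dd (S = 71.05): continuation = e^(−0.1)·[0.6233·79.0825 + 0.3767·125.2650] = 87.2965; exercise value = 103.9500 > continuation, so V_dd = 103.9500 (exercise)
Node u (S = 195.8): continuation = e^(−0.1)·[0.6233·0.0000 + 0.3767·37.9750] = 12.9425; exercise value = 0.0000 ≤ continuation, so V_u = 12.9425
Node d (S = 101.5): continuation = e^(−0.1)·[0.6233·37.9750 + 0.3767·103.9500] = 56.8465; exercise value = 73.5000 > continuation, so V_d = 73.5000 (exercise)
Node 0 (S = 145): continuation = e^(−0.1)·[0.6233·12.9425 + 0.3767·73.5000] = 32.3498; exercise value = 30.0000 ≤ continuation, so V_0 = 32.3498

£32.35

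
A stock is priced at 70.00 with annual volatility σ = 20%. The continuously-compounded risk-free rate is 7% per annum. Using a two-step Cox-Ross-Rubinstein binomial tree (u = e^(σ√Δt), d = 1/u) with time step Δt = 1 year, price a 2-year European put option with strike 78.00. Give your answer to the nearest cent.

CRR parameters: u = e^(σ√Δt) = e^(0.2·√1) = 1.2214, d = 1/u = 0.8187
Per-period rate: rΔt = 0.07·1 = 0.07, so R = e^0.07 = 1.0725
Risk-neutral probability p = (e^0.07 − 0.8187)/(1.2214 − 0.8187) = 0.2538/0.4027 = 0.6302
Terminal stock prices: S_uu = 104.4, S_ud = 70, S_dd = 46.92
Terminal payoffs (K − S): max(-26.43, 0) = 0, max(8, 0) = 8, max(31.08, 0) = 31.08
Node u (S = 85.5): V_u = e^(−0.07)·[0.6302·0.0000 + 0.3698·8.0000] = 2.7581
Node d (S = 57.31): V_d = e^(−0.07)·[0.6302·8.0000 + 0.3698·31.0776] = 15.4156
Node 0 (S = 70): V_0 = e^(−0.07)·[0.6302·2.7581 + 0.3698·15.4156] = 6.9355

6.94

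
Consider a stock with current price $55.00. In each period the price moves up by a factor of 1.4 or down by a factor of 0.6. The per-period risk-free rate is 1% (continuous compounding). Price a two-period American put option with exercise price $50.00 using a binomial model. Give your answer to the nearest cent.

$9.13

Risk-neutral probability p = (e^0.01 − 0.6)/(1.4 − 0.6) = 0.4101/0.8000 = 0.5126
Terminal stock prices: S_uu = 107.8, S_ud = 46.2, S_dd = 19.8
Terminal payoffs (K − S): max(-57.8, 0) = 0, max(3.8, 0) = 3.8, max(30.2, 0) = 30.2
Node u (S = 77): continuation = e^(−0.01)·[0.5126·0.0000 + 0.4874·3.8000] = 1.8338; exercise value = 0.0000 ≤ continuation, so V_u = 1.8338
Node d (S = 33): continuation = e^(−0.01)·[0.5126·3.8000 + 0.4874·30.2000] = 16.5025; exercise value = 17.0000 > continuation, so V_d = 17.0000 (exercise)
Node 0 (S = 55): continuation = e^(−0.01)·[0.5126·1.8338 + 0.4874·17.0000] = 9.1346; exercise value = 0.0000 ≤ continuation, so V_0 = 9.1346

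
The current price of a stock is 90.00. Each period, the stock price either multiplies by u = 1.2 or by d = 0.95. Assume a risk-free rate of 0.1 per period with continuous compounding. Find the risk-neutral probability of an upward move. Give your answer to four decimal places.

Risk-neutral probability p = (e^0.1 − 0.95)/(1.2 − 0.95) = 0.1552/0.2500 = 0.6207

p = 0.6207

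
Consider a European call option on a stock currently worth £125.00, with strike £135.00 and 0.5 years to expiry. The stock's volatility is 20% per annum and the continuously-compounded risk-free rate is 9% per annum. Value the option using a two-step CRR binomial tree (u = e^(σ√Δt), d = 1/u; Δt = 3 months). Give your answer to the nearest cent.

£5.85

CRR parameters: u = e^(σ√Δt) = e^(0.2·√0.25) = 1.1052, d = 1/u = 0.9048
Per-period rate: rΔt = 0.09·0.25 = 0.0225, so R = e^0.0225 = 1.0228
Risk-neutral probability p = (e^0.0225 − 0.9048)/(1.1052 − 0.9048) = 0.1179/0.2003 = 0.5886
Terminal stock prices: S_uu = 152.7, S_ud = 125, S_dd = 102.3
Terminal payoffs (S − K): max(17.68, 0) = 17.68, max(-10, 0) = 0, max(-32.66, 0) = 0
Node u (S = 138.1): V_u = e^(−0.0225)·[0.5886·17.6753 + 0.4114·0.0000] = 10.1724
Node d (S = 113.1): V_d = e^(−0.0225)·[0.5886·0.0000 + 0.4114·0.0000] = 0.0000
Node 0 (S = 125): V_0 = e^(−0.0225)·[0.5886·10.1724 + 0.4114·0.0000] = 5.8543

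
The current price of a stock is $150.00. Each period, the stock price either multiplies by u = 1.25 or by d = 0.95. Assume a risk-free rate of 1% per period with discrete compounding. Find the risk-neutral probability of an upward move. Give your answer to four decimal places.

Risk-neutral probability p = (1 + 0.01 − 0.95)/(1.25 − 0.95) = 0.0600/0.3000 = 0.2000

p = 0.2000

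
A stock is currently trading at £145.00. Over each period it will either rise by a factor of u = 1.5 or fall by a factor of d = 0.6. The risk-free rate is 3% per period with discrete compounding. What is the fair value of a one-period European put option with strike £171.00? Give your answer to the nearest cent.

Risk-neutral probability p = (1 + 0.03 − 0.6)/(1.5 − 0.6) = 0.4300/0.9000 = 0.4778
Terminal stock prices: S_u = 217.5, S_d = 87
Terminal payoffs (K − S): max(-46.5, 0) = 0, max(84, 0) = 84
Node 0 (S = 145): V_0 = 1/1.03·[0.4778·0.0000 + 0.5222·84.0000] = 42.5890

£42.59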